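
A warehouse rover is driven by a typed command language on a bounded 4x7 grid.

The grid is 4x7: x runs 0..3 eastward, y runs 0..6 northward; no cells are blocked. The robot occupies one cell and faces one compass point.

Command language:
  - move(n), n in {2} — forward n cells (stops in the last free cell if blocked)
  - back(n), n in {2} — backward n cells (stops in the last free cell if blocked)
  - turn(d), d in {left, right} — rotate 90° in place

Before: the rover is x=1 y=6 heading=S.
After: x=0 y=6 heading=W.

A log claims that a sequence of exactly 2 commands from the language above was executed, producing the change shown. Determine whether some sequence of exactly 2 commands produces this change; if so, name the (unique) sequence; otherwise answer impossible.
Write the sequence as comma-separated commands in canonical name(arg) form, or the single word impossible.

key: running move(2) before turn(right) would end elsewhere — order is forced
from: x=1 y=6 heading=S
1. turn(right) → x=1 y=6 heading=W
2. move(2) → x=0 y=6 heading=W
uniquely the one of 16 2-step routes that fits.

turn(right), move(2)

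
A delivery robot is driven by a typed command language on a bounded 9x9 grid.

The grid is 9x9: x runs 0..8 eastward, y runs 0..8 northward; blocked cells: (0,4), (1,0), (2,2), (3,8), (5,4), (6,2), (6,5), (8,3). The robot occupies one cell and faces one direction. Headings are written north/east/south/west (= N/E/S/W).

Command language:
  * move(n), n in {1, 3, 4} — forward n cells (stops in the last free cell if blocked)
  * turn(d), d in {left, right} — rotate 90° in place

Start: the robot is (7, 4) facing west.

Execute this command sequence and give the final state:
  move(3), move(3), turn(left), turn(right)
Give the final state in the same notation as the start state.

(6, 4) facing west

initial: (7, 4) facing west
[1] after move(3): (6, 4) facing west
[2] after move(3): (6, 4) facing west
[3] after turn(left): (6, 4) facing south
[4] after turn(right): (6, 4) facing west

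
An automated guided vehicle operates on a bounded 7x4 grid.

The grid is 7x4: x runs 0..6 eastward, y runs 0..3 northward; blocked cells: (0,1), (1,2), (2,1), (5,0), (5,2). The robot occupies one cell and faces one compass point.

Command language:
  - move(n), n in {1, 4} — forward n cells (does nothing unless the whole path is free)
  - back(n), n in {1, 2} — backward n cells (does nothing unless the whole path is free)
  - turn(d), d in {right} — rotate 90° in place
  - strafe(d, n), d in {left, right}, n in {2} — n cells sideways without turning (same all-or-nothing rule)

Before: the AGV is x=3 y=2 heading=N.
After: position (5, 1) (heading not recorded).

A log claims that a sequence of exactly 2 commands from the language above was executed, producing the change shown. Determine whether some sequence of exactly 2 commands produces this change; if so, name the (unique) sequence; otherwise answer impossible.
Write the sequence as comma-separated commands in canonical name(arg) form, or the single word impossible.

key: order matters: swapping back(1) and strafe(right, 2) lands elsewhere
begin: x=3 y=2 heading=N
[1] after back(1): x=3 y=1 heading=N
[2] after strafe(right, 2): x=5 y=1 heading=N
uniquely the one of 49 2-step routes that fits.

back(1), strafe(right, 2)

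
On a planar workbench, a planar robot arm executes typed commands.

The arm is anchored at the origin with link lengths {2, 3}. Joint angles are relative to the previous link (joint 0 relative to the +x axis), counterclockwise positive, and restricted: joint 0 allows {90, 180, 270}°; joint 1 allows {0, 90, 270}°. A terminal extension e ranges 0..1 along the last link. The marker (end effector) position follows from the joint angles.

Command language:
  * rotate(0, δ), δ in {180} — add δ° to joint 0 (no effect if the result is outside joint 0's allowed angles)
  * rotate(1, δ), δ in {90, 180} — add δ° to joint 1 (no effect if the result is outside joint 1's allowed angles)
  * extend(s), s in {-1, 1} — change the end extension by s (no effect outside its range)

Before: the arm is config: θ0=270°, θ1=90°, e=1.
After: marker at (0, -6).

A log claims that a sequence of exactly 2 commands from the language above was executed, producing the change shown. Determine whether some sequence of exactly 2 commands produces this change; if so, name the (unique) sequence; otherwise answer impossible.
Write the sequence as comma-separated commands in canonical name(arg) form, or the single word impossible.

rotate(1, 180), rotate(1, 90)

key: running rotate(1, 90) before rotate(1, 180) would end elsewhere — order is forced
begin: config: θ0=270°, θ1=90°, e=1
1. rotate(1, 180) → config: θ0=270°, θ1=270°, e=1
2. rotate(1, 90) → config: θ0=270°, θ1=0°, e=1
no other 2-command option fits: unique.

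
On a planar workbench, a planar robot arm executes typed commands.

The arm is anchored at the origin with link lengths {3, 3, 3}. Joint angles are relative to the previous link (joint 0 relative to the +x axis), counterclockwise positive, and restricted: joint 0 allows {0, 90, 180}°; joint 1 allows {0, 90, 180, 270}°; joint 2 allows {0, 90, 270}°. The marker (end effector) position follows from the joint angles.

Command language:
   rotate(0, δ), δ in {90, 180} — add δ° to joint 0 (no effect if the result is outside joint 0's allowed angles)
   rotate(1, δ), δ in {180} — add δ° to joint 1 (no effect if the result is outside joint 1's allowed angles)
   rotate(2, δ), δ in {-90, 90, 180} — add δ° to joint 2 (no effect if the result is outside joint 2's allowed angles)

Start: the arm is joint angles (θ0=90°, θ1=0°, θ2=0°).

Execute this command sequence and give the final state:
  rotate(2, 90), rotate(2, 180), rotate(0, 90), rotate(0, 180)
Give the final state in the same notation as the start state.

joint angles (θ0=0°, θ1=0°, θ2=270°)

begin: joint angles (θ0=90°, θ1=0°, θ2=0°)
t=1 rotate(2, 90) ⇒ joint angles (θ0=90°, θ1=0°, θ2=90°)
t=2 rotate(2, 180) ⇒ joint angles (θ0=90°, θ1=0°, θ2=270°)
t=3 rotate(0, 90) ⇒ joint angles (θ0=180°, θ1=0°, θ2=270°)
t=4 rotate(0, 180) ⇒ joint angles (θ0=0°, θ1=0°, θ2=270°)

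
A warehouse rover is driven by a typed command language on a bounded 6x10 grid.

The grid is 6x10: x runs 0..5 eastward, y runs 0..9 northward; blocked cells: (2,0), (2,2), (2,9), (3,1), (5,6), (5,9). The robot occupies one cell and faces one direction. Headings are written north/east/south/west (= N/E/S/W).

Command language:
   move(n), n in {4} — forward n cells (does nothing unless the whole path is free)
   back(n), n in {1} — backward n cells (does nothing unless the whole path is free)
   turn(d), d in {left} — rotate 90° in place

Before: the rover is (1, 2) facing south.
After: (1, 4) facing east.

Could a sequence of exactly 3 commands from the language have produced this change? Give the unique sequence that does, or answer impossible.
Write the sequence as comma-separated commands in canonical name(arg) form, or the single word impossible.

back(1), back(1), turn(left)

key: cell and facing (now E) both changed — the 3 commands mix motion and turning
from: (1, 2) facing south
step 1 (back(1)): (1, 3) facing south
step 2 (back(1)): (1, 4) facing south
step 3 (turn(left)): (1, 4) facing east
uniquely the one of 27 3-step routes that fits.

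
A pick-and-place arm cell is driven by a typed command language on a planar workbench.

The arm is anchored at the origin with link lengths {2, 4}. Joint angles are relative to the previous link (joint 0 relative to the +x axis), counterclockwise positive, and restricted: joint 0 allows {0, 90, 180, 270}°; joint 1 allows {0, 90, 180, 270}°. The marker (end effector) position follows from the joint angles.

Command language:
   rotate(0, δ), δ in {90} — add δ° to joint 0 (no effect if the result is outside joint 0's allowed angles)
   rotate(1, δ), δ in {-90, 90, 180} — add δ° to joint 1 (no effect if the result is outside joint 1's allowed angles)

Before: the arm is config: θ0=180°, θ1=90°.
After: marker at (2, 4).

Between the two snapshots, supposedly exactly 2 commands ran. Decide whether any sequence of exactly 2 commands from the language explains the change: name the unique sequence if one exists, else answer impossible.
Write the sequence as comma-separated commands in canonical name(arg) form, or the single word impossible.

rotate(0, 90), rotate(0, 90)

from: config: θ0=180°, θ1=90°
step 1 (rotate(0, 90)): config: θ0=270°, θ1=90°
step 2 (rotate(0, 90)): config: θ0=0°, θ1=90°
no other 2-command option fits: unique.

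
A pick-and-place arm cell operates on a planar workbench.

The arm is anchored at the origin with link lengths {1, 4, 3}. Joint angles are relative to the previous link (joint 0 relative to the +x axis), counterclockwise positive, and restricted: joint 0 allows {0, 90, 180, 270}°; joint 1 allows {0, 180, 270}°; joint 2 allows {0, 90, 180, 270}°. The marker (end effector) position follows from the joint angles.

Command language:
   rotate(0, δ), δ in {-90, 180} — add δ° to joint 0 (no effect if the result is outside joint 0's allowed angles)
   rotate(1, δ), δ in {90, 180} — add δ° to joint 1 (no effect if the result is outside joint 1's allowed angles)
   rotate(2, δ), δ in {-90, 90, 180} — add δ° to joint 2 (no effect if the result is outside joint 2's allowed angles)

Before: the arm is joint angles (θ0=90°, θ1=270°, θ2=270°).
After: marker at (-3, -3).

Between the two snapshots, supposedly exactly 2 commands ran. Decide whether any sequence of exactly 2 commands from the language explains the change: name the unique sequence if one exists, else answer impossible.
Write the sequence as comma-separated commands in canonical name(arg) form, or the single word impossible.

rotate(1, 90), rotate(1, 180)

key: order matters: swapping rotate(1, 90) and rotate(1, 180) lands elsewhere
initial: joint angles (θ0=90°, θ1=270°, θ2=270°)
1. rotate(1, 90) → joint angles (θ0=90°, θ1=0°, θ2=270°)
2. rotate(1, 180) → joint angles (θ0=90°, θ1=180°, θ2=270°)
all 49 alternatives checked — unique.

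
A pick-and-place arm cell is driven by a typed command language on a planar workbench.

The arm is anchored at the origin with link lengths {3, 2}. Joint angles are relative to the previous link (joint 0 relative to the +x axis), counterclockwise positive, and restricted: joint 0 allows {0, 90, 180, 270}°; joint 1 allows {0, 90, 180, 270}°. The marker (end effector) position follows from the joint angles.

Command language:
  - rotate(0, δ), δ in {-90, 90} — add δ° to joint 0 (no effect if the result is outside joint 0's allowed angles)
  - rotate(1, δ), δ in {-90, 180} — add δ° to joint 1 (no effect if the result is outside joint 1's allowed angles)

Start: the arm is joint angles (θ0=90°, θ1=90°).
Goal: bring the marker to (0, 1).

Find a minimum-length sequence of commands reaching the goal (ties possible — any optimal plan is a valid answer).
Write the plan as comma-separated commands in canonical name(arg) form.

rotate(1, 180), rotate(1, -90)

t0: joint angles (θ0=90°, θ1=90°)
t=1 rotate(1, 180) ⇒ joint angles (θ0=90°, θ1=270°)
t=2 rotate(1, -90) ⇒ joint angles (θ0=90°, θ1=180°)
no 1-step plan works, so 2 is optimal.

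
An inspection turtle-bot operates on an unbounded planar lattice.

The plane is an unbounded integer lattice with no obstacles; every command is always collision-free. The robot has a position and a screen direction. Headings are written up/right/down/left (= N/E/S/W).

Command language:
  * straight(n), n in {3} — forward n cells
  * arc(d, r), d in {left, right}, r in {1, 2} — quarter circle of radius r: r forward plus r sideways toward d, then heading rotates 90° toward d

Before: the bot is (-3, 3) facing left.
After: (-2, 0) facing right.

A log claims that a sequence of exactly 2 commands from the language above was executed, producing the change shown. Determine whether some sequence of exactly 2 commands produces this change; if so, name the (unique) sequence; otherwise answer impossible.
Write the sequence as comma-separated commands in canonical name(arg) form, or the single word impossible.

key: running arc(left, 2) before arc(left, 1) would end elsewhere — order is forced
start: (-3, 3) facing left
[1] after arc(left, 1): (-4, 2) facing down
[2] after arc(left, 2): (-2, 0) facing right
no other 2-command option fits: unique.

arc(left, 1), arc(left, 2)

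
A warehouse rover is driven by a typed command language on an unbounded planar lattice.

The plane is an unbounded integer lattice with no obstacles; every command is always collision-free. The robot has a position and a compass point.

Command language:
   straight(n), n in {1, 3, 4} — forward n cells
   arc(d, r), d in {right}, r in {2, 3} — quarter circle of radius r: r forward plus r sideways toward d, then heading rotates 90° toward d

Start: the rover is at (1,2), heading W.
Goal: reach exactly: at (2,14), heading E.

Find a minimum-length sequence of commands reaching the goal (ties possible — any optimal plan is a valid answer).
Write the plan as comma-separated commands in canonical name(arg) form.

arc(right, 2), straight(3), straight(4), arc(right, 3)

initial: at (1,2), heading W
1. arc(right, 2) → at (-1,4), heading N
2. straight(3) → at (-1,7), heading N
3. straight(4) → at (-1,11), heading N
4. arc(right, 3) → at (2,14), heading E
shorter routes all fall short; 4 is best.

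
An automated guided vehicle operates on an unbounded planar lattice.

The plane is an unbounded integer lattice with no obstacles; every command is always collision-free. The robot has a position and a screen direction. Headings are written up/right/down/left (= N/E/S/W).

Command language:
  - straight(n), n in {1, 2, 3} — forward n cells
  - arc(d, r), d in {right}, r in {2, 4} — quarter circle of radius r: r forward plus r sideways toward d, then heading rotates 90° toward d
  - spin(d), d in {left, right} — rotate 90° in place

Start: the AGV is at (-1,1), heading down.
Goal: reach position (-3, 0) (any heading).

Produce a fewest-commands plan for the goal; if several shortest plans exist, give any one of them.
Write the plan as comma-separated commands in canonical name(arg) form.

start: at (-1,1), heading down
1. straight(3) → at (-1,-2), heading down
2. spin(right) → at (-1,-2), heading left
3. arc(right, 2) → at (-3,0), heading up
minimal: 3 command(s), checked below 3.

straight(3), spin(right), arc(right, 2)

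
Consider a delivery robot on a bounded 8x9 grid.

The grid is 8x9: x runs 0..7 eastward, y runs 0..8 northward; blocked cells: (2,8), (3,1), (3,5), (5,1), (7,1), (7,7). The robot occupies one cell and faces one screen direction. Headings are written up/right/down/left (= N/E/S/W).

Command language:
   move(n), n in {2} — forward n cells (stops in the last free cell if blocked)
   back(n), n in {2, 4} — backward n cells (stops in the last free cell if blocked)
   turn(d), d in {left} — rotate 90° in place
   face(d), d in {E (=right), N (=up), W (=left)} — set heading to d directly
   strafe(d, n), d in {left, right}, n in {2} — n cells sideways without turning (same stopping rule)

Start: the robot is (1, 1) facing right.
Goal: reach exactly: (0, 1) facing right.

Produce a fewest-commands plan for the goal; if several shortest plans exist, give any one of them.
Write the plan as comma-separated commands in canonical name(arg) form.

begin: (1, 1) facing right
[1] after back(4): (0, 1) facing right
minimal: 1 command(s), checked below 1.

back(4)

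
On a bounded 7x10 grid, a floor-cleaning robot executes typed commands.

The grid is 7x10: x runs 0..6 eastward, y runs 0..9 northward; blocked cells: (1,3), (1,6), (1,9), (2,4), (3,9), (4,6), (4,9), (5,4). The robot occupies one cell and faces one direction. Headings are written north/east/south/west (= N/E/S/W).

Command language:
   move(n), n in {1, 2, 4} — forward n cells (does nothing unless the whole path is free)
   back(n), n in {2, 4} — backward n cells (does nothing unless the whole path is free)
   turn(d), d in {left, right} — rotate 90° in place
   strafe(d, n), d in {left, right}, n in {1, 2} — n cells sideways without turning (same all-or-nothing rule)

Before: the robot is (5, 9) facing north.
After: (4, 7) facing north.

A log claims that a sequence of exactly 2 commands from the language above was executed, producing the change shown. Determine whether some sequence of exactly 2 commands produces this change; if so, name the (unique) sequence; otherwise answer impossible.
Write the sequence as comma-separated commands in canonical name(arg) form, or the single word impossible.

key: still facing N at the end — nothing in the sequence rotates
begin: (5, 9) facing north
t=1 back(2) ⇒ (5, 7) facing north
t=2 strafe(left, 1) ⇒ (4, 7) facing north
no other 2-command option fits: unique.

back(2), strafe(left, 1)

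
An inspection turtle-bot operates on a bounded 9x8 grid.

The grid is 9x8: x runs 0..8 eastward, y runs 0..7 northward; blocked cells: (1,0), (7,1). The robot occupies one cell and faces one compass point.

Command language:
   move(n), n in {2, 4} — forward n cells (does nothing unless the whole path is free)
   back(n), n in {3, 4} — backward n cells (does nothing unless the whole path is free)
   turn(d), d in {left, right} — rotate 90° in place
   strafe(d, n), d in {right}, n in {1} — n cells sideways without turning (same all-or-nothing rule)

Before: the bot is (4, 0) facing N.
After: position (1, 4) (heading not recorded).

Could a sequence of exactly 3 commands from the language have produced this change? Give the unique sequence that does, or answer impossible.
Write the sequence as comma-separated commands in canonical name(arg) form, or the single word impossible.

move(4), turn(right), back(3)

key: order matters: swapping move(4) and back(3) lands elsewhere
initial: (4, 0) facing N
[1] after move(4): (4, 4) facing N
[2] after turn(right): (4, 4) facing E
[3] after back(3): (1, 4) facing E
all 343 alternatives checked — unique.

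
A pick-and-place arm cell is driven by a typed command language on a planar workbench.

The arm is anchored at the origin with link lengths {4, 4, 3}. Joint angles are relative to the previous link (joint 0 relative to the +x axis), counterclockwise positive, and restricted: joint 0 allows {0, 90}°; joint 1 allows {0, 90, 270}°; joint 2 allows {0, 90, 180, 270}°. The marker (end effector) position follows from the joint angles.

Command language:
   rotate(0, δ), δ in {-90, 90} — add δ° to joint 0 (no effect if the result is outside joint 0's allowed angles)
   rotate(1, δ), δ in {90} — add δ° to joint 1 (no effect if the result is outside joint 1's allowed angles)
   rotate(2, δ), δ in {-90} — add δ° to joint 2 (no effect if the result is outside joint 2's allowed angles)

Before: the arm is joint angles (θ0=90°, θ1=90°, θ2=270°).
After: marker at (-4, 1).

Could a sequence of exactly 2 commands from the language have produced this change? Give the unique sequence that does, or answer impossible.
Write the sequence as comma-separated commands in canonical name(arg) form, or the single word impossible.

rotate(2, -90), rotate(2, -90)

from: joint angles (θ0=90°, θ1=90°, θ2=270°)
1. rotate(2, -90) → joint angles (θ0=90°, θ1=90°, θ2=180°)
2. rotate(2, -90) → joint angles (θ0=90°, θ1=90°, θ2=90°)
all 16 alternatives checked — unique.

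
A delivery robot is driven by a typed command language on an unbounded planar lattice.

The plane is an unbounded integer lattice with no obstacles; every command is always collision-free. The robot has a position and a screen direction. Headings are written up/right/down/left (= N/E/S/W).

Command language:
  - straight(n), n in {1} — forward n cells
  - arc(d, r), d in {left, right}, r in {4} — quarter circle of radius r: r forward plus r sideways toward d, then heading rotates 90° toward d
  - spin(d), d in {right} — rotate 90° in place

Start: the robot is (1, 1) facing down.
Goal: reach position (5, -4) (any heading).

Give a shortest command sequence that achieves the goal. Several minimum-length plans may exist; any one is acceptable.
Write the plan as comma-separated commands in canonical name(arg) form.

t0: (1, 1) facing down
1. straight(1) → (1, 0) facing down
2. arc(left, 4) → (5, -4) facing right
nothing shorter than 2 reaches the goal.

straight(1), arc(left, 4)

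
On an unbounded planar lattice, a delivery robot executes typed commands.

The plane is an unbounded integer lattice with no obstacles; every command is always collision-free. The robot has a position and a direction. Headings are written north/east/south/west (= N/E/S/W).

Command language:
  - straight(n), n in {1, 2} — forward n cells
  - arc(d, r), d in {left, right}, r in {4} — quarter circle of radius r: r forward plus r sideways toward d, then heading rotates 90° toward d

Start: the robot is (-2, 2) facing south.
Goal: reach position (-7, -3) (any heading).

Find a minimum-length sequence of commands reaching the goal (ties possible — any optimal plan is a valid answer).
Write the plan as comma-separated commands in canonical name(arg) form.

straight(1), arc(right, 4), straight(1)

from: (-2, 2) facing south
[1] after straight(1): (-2, 1) facing south
[2] after arc(right, 4): (-6, -3) facing west
[3] after straight(1): (-7, -3) facing west
no 2-step plan works, so 3 is optimal.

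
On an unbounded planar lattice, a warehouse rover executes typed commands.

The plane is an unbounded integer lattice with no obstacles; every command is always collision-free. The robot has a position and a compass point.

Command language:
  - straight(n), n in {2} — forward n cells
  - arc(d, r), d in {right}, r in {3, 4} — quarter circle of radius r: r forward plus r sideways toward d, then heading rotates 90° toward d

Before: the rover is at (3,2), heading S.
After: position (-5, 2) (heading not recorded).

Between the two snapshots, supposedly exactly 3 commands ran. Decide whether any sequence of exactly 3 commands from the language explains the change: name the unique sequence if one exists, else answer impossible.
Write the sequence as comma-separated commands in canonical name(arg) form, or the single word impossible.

t0: at (3,2), heading S
step 1 (arc(right, 3)): at (0,-1), heading W
step 2 (straight(2)): at (-2,-1), heading W
step 3 (arc(right, 3)): at (-5,2), heading N
no rival 3-sequence matches.

arc(right, 3), straight(2), arc(right, 3)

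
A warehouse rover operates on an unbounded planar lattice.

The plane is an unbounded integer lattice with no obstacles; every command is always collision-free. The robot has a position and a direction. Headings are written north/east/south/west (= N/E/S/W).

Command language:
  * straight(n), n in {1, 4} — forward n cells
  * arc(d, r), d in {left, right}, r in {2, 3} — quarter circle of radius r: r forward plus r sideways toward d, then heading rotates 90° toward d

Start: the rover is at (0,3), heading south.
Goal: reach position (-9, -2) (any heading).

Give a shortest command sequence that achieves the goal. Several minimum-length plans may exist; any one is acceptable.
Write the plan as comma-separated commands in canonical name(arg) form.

arc(right, 3), straight(4), arc(left, 2)

begin: at (0,3), heading south
t=1 arc(right, 3) ⇒ at (-3,0), heading west
t=2 straight(4) ⇒ at (-7,0), heading west
t=3 arc(left, 2) ⇒ at (-9,-2), heading south
minimal: 3 command(s), checked below 3.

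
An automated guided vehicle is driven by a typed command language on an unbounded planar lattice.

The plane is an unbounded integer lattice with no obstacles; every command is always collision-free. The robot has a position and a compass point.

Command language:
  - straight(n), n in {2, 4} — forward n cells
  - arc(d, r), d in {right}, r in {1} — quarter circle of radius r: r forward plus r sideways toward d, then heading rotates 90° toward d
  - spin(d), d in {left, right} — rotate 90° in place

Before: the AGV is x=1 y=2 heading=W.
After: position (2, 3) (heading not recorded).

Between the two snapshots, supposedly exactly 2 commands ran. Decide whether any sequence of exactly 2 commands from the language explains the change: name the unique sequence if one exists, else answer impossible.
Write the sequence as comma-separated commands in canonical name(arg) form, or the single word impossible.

spin(right), arc(right, 1)

key: order matters: swapping spin(right) and arc(right, 1) lands elsewhere
initial: x=1 y=2 heading=W
step 1 (spin(right)): x=1 y=2 heading=N
step 2 (arc(right, 1)): x=2 y=3 heading=E
no other 2-command option fits: unique.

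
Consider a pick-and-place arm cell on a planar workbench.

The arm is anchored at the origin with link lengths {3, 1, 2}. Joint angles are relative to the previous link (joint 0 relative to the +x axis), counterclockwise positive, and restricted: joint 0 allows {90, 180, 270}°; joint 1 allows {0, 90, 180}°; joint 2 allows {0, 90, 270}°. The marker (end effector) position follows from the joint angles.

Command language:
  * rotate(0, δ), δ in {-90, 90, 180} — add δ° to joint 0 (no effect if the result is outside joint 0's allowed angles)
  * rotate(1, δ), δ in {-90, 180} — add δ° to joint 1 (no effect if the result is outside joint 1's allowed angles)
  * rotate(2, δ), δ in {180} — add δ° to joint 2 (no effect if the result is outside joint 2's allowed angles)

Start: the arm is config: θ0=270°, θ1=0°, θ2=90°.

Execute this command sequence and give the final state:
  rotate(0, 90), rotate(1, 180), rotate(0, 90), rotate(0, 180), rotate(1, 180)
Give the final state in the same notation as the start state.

config: θ0=90°, θ1=0°, θ2=90°

initial: config: θ0=270°, θ1=0°, θ2=90°
1. rotate(0, 90) → config: θ0=270°, θ1=0°, θ2=90°
2. rotate(1, 180) → config: θ0=270°, θ1=180°, θ2=90°
3. rotate(0, 90) → config: θ0=270°, θ1=180°, θ2=90°
4. rotate(0, 180) → config: θ0=90°, θ1=180°, θ2=90°
5. rotate(1, 180) → config: θ0=90°, θ1=0°, θ2=90°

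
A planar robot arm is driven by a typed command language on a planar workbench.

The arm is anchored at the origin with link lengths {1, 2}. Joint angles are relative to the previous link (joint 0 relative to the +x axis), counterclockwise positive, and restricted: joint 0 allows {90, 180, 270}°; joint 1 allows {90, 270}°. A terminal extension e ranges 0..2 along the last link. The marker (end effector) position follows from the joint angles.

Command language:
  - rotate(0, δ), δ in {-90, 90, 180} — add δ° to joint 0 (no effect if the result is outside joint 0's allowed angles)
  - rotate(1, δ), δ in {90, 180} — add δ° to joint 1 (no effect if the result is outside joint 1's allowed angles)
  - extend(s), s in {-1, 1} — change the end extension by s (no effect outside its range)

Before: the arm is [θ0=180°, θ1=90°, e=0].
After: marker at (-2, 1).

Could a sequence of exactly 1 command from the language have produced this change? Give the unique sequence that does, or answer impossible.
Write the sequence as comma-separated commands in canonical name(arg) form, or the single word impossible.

rotate(0, -90)

begin: [θ0=180°, θ1=90°, e=0]
step 1 (rotate(0, -90)): [θ0=90°, θ1=90°, e=0]
no rival 1-sequence matches.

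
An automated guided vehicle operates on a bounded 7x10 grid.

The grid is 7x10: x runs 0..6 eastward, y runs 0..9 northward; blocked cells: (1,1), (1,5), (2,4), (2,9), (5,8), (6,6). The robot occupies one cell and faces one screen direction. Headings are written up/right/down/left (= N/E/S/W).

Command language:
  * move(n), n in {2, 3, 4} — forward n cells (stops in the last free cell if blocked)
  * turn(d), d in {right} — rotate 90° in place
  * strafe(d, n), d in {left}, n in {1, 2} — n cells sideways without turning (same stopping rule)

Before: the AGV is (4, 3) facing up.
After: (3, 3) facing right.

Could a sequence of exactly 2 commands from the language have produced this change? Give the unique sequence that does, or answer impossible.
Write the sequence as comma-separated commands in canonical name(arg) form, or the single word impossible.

strafe(left, 1), turn(right)

key: running turn(right) before strafe(left, 1) would end elsewhere — order is forced
from: (4, 3) facing up
[1] after strafe(left, 1): (3, 3) facing up
[2] after turn(right): (3, 3) facing right
no rival 2-sequence matches.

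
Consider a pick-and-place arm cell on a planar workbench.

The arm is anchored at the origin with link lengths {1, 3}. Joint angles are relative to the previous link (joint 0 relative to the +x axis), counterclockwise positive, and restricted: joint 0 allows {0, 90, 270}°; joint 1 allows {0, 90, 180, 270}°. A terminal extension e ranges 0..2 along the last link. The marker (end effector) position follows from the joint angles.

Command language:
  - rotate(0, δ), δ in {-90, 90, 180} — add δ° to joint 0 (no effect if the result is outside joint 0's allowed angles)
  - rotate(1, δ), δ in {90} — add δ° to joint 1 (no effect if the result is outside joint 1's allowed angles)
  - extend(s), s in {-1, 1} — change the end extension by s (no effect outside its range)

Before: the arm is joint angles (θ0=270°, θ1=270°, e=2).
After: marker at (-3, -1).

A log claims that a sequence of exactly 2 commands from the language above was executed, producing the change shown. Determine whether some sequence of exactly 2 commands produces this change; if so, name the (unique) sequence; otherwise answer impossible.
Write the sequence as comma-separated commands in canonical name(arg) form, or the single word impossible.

from: joint angles (θ0=270°, θ1=270°, e=2)
[1] after extend(-1): joint angles (θ0=270°, θ1=270°, e=1)
[2] after extend(-1): joint angles (θ0=270°, θ1=270°, e=0)
uniquely the one of 36 2-step routes that fits.

extend(-1), extend(-1)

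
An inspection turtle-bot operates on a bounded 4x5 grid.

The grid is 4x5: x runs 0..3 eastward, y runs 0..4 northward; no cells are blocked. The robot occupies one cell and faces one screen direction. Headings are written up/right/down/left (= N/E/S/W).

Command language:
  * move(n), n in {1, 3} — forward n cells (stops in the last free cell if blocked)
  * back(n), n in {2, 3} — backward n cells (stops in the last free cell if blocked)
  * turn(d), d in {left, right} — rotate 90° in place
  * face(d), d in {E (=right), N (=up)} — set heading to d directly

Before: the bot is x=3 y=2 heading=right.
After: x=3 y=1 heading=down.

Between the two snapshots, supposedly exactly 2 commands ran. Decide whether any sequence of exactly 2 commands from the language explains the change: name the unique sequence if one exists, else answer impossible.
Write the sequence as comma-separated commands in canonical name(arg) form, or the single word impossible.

turn(right), move(1)

key: running move(1) before turn(right) would end elsewhere — order is forced
t0: x=3 y=2 heading=right
step 1 (turn(right)): x=3 y=2 heading=down
step 2 (move(1)): x=3 y=1 heading=down
uniquely the one of 64 2-step routes that fits.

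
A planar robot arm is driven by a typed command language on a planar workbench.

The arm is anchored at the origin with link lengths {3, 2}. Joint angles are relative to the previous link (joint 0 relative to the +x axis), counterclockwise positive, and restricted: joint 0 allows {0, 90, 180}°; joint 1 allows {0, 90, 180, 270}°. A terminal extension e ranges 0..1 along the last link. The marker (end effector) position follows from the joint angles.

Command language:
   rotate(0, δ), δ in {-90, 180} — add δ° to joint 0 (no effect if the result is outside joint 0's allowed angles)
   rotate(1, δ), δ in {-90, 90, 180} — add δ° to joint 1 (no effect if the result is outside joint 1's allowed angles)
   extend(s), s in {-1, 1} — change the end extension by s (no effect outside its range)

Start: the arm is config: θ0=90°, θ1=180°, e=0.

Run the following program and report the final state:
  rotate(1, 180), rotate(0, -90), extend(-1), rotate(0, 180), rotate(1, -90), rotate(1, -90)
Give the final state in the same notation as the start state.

start: config: θ0=90°, θ1=180°, e=0
step 1 (rotate(1, 180)): config: θ0=90°, θ1=0°, e=0
step 2 (rotate(0, -90)): config: θ0=0°, θ1=0°, e=0
step 3 (extend(-1)): config: θ0=0°, θ1=0°, e=0
step 4 (rotate(0, 180)): config: θ0=180°, θ1=0°, e=0
step 5 (rotate(1, -90)): config: θ0=180°, θ1=270°, e=0
step 6 (rotate(1, -90)): config: θ0=180°, θ1=180°, e=0

config: θ0=180°, θ1=180°, e=0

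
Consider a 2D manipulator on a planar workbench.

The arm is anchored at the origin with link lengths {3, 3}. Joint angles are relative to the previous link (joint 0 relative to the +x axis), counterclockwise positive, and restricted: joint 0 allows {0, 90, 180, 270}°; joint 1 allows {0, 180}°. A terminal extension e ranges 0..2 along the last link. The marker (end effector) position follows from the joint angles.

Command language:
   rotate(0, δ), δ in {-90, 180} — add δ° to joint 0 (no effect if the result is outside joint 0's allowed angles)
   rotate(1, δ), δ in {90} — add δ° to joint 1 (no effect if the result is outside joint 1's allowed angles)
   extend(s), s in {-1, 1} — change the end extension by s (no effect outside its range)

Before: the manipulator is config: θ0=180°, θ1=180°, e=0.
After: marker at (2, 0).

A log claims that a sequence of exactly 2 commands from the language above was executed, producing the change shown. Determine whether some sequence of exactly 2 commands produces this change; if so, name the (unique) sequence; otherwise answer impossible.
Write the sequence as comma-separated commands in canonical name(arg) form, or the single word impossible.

from: config: θ0=180°, θ1=180°, e=0
1. extend(1) → config: θ0=180°, θ1=180°, e=1
2. extend(1) → config: θ0=180°, θ1=180°, e=2
no other 2-command option fits: unique.

extend(1), extend(1)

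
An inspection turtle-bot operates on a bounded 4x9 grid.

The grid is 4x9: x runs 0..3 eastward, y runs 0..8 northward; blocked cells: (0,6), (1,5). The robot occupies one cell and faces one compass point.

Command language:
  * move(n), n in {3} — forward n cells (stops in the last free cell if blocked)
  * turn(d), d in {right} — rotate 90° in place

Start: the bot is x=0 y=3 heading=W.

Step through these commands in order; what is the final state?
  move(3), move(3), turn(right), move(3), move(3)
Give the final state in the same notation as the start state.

x=0 y=5 heading=N

start: x=0 y=3 heading=W
1. move(3) → x=0 y=3 heading=W
2. move(3) → x=0 y=3 heading=W
3. turn(right) → x=0 y=3 heading=N
4. move(3) → x=0 y=5 heading=N
5. move(3) → x=0 y=5 heading=N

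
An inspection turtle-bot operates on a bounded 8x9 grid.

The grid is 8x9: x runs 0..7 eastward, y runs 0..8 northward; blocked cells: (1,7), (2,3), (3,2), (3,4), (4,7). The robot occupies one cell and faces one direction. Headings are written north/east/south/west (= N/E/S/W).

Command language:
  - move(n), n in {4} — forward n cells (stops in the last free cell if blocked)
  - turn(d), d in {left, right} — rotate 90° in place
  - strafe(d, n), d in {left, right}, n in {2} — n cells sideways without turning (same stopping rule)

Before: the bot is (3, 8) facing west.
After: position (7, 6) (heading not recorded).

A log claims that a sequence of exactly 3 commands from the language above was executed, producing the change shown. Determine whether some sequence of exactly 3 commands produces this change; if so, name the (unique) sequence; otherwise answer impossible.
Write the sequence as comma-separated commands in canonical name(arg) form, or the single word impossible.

every 3-command combo misses the target.

impossible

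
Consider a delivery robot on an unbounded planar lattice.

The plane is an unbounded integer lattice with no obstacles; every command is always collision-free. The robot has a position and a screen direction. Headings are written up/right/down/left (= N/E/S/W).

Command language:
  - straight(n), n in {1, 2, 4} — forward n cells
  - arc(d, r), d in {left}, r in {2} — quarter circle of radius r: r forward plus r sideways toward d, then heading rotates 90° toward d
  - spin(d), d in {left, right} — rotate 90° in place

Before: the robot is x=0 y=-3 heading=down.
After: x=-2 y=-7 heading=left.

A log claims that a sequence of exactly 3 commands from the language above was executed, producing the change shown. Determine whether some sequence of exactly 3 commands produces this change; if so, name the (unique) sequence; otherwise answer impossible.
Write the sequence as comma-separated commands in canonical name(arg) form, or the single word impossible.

key: running straight(2) before straight(4) would end elsewhere — order is forced
begin: x=0 y=-3 heading=down
step 1 (straight(4)): x=0 y=-7 heading=down
step 2 (spin(right)): x=0 y=-7 heading=left
step 3 (straight(2)): x=-2 y=-7 heading=left
no other 3-command option fits: unique.

straight(4), spin(right), straight(2)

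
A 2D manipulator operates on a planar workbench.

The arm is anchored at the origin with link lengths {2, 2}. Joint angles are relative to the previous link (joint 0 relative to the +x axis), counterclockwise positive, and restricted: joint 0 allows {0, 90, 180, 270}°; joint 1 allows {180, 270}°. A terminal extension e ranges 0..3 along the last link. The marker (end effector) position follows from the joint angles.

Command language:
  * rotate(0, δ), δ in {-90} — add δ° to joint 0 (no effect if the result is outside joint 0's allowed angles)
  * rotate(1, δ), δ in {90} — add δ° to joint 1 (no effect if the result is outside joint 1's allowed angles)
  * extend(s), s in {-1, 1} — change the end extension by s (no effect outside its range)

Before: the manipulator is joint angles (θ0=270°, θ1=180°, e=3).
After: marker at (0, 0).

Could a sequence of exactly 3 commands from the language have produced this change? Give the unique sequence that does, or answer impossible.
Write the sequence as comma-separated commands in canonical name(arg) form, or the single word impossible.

t0: joint angles (θ0=270°, θ1=180°, e=3)
1. extend(-1) → joint angles (θ0=270°, θ1=180°, e=2)
2. extend(-1) → joint angles (θ0=270°, θ1=180°, e=1)
3. extend(-1) → joint angles (θ0=270°, θ1=180°, e=0)
all 64 alternatives checked — unique.

extend(-1), extend(-1), extend(-1)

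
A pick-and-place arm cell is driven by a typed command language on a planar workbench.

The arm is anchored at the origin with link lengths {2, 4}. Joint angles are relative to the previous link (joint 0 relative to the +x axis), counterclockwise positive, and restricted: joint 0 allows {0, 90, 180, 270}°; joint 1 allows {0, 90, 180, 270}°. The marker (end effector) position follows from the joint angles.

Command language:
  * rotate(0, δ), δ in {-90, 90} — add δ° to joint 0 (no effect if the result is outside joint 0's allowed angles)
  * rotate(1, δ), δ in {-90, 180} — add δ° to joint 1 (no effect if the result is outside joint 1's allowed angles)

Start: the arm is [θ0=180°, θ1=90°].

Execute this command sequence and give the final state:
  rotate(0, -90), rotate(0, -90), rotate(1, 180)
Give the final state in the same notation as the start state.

initial: [θ0=180°, θ1=90°]
1. rotate(0, -90) → [θ0=90°, θ1=90°]
2. rotate(0, -90) → [θ0=0°, θ1=90°]
3. rotate(1, 180) → [θ0=0°, θ1=270°]

[θ0=0°, θ1=270°]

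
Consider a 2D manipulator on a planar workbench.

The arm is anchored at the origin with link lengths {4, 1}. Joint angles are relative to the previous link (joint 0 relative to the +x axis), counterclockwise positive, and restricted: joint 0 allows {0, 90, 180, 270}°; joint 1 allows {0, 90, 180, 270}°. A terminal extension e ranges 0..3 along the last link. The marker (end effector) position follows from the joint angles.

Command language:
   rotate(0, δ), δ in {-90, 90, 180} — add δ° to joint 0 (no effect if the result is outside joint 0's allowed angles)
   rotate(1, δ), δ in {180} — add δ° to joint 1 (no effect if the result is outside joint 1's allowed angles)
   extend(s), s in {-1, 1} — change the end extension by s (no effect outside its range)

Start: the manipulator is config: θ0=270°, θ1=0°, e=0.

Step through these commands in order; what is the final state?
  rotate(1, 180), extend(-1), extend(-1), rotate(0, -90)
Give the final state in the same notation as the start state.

start: config: θ0=270°, θ1=0°, e=0
[1] after rotate(1, 180): config: θ0=270°, θ1=180°, e=0
[2] after extend(-1): config: θ0=270°, θ1=180°, e=0
[3] after extend(-1): config: θ0=270°, θ1=180°, e=0
[4] after rotate(0, -90): config: θ0=180°, θ1=180°, e=0

config: θ0=180°, θ1=180°, e=0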